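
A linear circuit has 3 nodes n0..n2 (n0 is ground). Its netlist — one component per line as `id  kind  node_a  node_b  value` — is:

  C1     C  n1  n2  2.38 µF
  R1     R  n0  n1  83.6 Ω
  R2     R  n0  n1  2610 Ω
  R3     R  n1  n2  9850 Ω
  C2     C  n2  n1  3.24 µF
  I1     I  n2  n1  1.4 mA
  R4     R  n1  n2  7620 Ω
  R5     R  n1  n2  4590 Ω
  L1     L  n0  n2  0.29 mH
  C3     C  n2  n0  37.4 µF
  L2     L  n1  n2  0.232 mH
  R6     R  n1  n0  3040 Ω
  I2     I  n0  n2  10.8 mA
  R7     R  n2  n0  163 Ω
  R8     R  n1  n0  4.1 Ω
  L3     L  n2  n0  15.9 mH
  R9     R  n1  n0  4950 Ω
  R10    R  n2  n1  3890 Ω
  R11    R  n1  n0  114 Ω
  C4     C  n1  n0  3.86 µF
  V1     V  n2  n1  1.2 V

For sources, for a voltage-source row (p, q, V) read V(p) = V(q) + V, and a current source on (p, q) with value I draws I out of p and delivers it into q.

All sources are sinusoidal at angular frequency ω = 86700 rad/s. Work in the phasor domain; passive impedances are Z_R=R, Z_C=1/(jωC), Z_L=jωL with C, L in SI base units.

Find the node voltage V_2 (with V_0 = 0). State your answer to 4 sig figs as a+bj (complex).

0.1200-0.08394j V

Apply KCL at each of the 2 non-ground nodes and solve the resulting linear system.
Node n1: branches {C1, R1, R2, R3, C2, I1, R4, R5, L2, R6, R8, R9, R10, R11, C4, V1} → V_1 = -1.080-0.08394j
Node n2: branches {C1, R3, C2, I1, R4, R5, L1, C3, L2, I2, R7, L3, R10, V1} → V_2 = 0.1200-0.08394j
Source currents: i(V1)=-0.2610-0.9088j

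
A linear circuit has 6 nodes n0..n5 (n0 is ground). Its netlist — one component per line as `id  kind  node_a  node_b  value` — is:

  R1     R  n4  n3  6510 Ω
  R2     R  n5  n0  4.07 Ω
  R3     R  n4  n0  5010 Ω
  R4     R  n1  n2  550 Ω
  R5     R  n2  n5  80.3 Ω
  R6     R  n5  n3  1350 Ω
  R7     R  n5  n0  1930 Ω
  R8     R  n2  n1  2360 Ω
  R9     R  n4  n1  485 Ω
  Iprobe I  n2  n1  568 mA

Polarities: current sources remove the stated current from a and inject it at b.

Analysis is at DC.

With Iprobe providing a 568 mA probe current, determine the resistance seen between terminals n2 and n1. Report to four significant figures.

MNA unknowns: 5 node voltages V₁..V_5
R1: Y=0.0001536 on G[4,3]
R2: Y=0.2457 on G[5,0]
R3: Y=0.0001996 on G[4,0]
R4: Y=0.001818 on G[1,2]
R5: Y=0.01245 on G[2,5]
R6: Y=0.0007407 on G[5,3]
R7: Y=0.0005181 on G[5,0]
R8: Y=0.0004237 on G[2,1]
R9: Y=0.002062 on G[4,1]
Iprobe: z[2]−=0.568, z[1]+=0.568
solve → V1=220.5, V2=-5.150, V3=32.55, V4=190.3, V5=-0.1543

R_eq = 397.2 Ω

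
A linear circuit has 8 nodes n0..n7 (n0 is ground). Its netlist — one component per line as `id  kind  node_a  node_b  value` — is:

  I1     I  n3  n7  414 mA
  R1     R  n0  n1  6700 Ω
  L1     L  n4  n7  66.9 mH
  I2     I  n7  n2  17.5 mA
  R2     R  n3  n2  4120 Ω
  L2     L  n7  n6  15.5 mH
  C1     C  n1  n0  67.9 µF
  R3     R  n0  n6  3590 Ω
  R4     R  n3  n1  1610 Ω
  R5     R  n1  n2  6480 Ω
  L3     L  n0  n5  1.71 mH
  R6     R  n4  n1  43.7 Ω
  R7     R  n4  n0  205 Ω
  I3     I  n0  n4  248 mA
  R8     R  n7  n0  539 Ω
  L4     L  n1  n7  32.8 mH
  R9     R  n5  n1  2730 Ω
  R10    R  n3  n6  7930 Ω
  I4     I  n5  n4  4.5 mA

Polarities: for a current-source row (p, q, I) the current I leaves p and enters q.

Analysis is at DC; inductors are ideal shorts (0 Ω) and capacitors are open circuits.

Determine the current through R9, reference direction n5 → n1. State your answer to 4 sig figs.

MNA unknowns: 7 node voltages V₁..V_7 plus 4 source currents (L1, L2, L3, L4)
I1: z[3]−=0.414, z[7]+=0.414
R1: Y=0.0001493 on G[0,1]
L1: row V4−V7=0, i_L1 at 4,7
I2: z[7]−=0.0175, z[2]+=0.0175
R2: Y=0.0002427 on G[3,2]
L2: row V7−V6=0, i_L2 at 7,6
C1: Y=0.000 on G[1,0]
R3: Y=0.0002786 on G[0,6]
R4: Y=0.0006211 on G[3,1]
R5: Y=0.0001543 on G[1,2]
L3: row V0−V5=0, i_L3 at 0,5
R6: Y=0.02288 on G[4,1]
R7: Y=0.004878 on G[4,0]
I3: z[0]−=0.248, z[4]+=0.248
R8: Y=0.001855 on G[7,0]
L4: row V1−V7=0, i_L4 at 1,7
R9: Y=0.0003663 on G[5,1]
R10: Y=0.0001261 on G[3,6]
I4: z[5]−=0.0045, z[4]+=0.0045
solve → V1=33.54, V2=-215.3, V3=-445.7, V4=33.54, V5=0.000, V6=33.54, V7=33.54
aux → i_L1=0.08887, i_L2=0.06978, i_L3=-0.007787, i_L4=-0.3534

-0.01229 A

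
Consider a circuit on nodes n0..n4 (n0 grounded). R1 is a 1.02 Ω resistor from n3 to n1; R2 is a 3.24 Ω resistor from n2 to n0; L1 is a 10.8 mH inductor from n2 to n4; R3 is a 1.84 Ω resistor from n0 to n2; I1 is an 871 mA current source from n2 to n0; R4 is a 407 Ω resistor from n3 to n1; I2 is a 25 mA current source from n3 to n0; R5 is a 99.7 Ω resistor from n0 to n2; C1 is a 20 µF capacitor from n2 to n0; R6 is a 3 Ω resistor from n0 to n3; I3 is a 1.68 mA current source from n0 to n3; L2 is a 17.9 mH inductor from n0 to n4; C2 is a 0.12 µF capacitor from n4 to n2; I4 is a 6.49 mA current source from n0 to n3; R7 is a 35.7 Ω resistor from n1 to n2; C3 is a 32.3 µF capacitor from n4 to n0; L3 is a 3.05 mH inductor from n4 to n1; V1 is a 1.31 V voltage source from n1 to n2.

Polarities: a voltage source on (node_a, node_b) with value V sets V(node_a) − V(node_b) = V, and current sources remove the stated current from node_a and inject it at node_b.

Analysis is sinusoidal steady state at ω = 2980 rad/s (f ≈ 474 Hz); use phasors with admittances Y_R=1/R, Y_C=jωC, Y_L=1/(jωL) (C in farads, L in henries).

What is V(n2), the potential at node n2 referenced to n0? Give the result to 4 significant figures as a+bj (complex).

Apply KCL at each of the 4 non-ground nodes and solve the resulting linear system.
Node n1: branches {R1, R4, R7, L3, V1} → V_1 = 0.2350+0.06557j
Node n2: branches {R2, L1, R3, I1, R5, C1, C2, R7, V1} → V_2 = -1.075+0.06557j
Node n3: branches {R1, R4, I2, R6, I3, I4} → V_3 = 0.1627+0.04897j
Node n4: branches {L1, L2, C2, C3, L3} → V_4 = -0.1133+0.1460j
Source currents: i(V1)=-0.09891+0.02200j

-1.075+0.06557j V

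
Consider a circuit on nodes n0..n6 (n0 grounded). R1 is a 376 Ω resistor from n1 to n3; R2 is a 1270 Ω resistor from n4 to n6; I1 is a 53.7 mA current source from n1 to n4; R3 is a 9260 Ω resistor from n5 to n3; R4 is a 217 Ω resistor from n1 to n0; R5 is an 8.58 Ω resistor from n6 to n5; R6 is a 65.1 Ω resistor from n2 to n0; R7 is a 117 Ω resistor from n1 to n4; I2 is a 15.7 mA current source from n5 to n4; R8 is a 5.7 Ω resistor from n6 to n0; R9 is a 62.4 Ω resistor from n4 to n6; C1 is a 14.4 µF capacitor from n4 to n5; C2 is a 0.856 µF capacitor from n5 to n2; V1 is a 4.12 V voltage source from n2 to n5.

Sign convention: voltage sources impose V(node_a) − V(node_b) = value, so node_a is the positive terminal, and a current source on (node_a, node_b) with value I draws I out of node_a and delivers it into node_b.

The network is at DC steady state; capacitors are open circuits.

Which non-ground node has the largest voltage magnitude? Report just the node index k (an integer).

2

Apply KCL at each of the 6 non-ground nodes and solve the resulting linear system.
Node n1: branches {R1, I1, R4, R7} → V_1 = -3.044
Node n2: branches {R6, C2, V1} → V_2 = 3.332
Node n3: branches {R1, R3} → V_3 = -2.956
Node n4: branches {R2, I1, R7, I2, R9, C1} → V_4 = 1.570
Node n5: branches {R3, R5, I2, C1, C2, V1} → V_5 = -0.7877
Node n6: branches {R2, R5, R8, R9} → V_6 = -0.2118
Source currents: i(V1)=-0.05119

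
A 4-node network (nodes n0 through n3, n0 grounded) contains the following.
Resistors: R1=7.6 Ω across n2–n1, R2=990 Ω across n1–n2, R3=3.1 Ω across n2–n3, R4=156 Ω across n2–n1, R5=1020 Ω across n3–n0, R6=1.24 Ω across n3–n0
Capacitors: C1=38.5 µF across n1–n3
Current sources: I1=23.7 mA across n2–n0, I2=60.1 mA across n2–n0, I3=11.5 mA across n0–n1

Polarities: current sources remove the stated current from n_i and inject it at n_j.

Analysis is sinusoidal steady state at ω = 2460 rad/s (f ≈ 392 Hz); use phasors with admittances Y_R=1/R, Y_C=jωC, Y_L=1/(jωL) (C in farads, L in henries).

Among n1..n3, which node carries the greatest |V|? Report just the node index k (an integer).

Element admittances at ω=2460 rad/s:
  Y(R1) = 0.1316+0.000j S between n2,n1
  Y(R2) = 0.001010+0.000j S between n1,n2
  Y(C1) = 0.000+0.09471j S between n1,n3
  Y(R3) = 0.3226+0.000j S between n2,n3
  Y(R4) = 0.006410+0.000j S between n2,n1
  Y(R5) = 0.0009804+0.000j S between n3,n0
  I1: injects 0.0237 A into n0 (from n2)
  Y(R6) = 0.8065+0.000j S between n3,n0
  I2: injects 0.0601 A into n0 (from n2)
  I3: injects 0.0115 A into n1 (from n0)
Assemble and solve the 3×3 MNA system:
  V(n1)=-0.1620+0.07068j  V(n2)=-0.2929+0.02128j  V(n3)=-0.08954+0.000j

2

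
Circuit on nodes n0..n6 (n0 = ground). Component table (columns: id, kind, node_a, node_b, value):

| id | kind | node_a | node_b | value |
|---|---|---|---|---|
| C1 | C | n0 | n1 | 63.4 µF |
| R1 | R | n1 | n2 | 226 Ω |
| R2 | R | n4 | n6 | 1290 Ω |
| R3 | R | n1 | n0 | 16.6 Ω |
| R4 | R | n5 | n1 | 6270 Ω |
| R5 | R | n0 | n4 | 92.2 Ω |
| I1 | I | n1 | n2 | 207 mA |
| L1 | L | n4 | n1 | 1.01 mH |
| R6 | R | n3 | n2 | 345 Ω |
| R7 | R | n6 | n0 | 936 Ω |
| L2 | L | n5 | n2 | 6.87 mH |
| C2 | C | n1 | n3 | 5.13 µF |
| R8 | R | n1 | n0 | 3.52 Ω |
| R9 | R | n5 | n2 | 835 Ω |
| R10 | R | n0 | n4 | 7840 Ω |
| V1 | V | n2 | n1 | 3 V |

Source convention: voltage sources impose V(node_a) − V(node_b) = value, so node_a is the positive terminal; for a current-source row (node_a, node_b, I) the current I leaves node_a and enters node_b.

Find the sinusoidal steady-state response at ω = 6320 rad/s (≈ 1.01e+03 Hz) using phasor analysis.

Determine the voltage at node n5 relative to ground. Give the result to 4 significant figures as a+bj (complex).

MNA unknowns: 6 node voltages V₁..V_6 plus 1 source current (V1)
C1: Y=0.000+0.4007j on G[0,1]
R1: Y=0.004425+0.000j on G[1,2]
R2: Y=0.0007752+0.000j on G[4,6]
R3: Y=0.06024+0.000j on G[1,0]
R4: Y=0.0001595+0.000j on G[5,1]
R5: Y=0.01085+0.000j on G[0,4]
I1: z[1]−=0.207, z[2]+=0.207
L1: Y=0.000-0.1567j on G[4,1]
R6: Y=0.002899+0.000j on G[3,2]
R7: Y=0.001068+0.000j on G[6,0]
L2: Y=0.000-0.02303j on G[5,2]
C2: Y=0.000+0.03242j on G[1,3]
R8: Y=0.2841+0.000j on G[1,0]
R9: Y=0.001198+0.000j on G[5,2]
R10: Y=0.0001276+0.000j on G[0,4]
V1: row V2−V1=3, i_V1 at 2,1
solve → V1=0.000+0.000j, V2=3.000+0.000j, V3=0.02379-0.2661j, V4=0.000+0.000j, V5=2.999-0.02070j, V6=0.000+0.000j
aux → i_V1=0.1846-0.0007679j

2.999-0.02070j V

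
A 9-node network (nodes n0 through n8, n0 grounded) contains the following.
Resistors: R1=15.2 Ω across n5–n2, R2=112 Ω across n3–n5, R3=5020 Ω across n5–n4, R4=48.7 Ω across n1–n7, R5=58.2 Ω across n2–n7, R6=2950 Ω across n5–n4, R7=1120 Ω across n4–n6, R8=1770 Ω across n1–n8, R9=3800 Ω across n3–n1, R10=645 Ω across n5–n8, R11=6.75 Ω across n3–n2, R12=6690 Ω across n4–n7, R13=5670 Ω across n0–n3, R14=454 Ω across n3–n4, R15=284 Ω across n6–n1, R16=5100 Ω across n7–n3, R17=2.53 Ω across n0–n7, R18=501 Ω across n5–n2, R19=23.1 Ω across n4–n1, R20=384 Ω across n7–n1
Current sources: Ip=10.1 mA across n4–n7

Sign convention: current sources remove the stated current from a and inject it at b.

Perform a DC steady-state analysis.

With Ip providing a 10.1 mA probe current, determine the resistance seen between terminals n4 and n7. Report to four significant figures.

Apply KCL at each of the 8 non-ground nodes and solve the resulting linear system.
Node n1: branches {R4, R8, R9, R15, R19, R20} → V_1 = -0.3684
Node n2: branches {R1, R5, R11, R18} → V_2 = -0.08466
Node n3: branches {R2, R9, R11, R13, R14, R16} → V_3 = -0.09188
Node n4: branches {R3, R6, R7, R12, R14, R19, Ip} → V_4 = -0.5665
Node n5: branches {R1, R2, R3, R6, R10, R18} → V_5 = -0.09034
Node n6: branches {R7, R15} → V_6 = -0.4085
Node n7: branches {R4, R5, R12, R16, R17, R20, Ip} → V_7 = 4.100e-05
Node n8: branches {R8, R10} → V_8 = -0.1646

R_eq = 56.09 Ω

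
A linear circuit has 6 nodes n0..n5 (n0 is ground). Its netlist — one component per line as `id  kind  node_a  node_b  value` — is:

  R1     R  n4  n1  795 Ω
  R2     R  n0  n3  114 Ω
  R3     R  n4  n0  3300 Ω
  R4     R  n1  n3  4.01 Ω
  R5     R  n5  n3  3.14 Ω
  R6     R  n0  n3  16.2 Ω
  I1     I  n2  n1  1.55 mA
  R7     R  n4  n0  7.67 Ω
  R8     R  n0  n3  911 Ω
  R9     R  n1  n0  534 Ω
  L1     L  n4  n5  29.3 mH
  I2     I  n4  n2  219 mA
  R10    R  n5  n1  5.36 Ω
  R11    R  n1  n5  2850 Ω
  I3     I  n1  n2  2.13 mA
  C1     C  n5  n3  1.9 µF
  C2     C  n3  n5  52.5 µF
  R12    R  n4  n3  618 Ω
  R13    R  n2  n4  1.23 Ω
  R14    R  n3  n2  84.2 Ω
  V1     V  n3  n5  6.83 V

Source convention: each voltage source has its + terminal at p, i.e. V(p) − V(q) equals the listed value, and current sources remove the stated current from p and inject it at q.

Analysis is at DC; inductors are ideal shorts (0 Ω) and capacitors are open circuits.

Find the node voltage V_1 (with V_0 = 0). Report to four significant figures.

Apply KCL at each of the 5 non-ground nodes and solve the resulting linear system.
Node n1: branches {R1, R4, I1, R9, R10, R11, I3} → V_1 = 1.454
Node n2: branches {I1, I2, I3, R13, R14} → V_2 = -2.066
Node n3: branches {R2, R4, R5, R6, R8, C1, C2, R12, R14, V1} → V_3 = 4.399
Node n4: branches {R1, R3, R7, L1, I2, R12, R13} → V_4 = -2.431
Node n5: branches {R5, L1, R10, R11, C1, C2, V1} → V_5 = -2.431
Source currents: i(L1)=0.4110, i(V1)=-3.312

1.454 V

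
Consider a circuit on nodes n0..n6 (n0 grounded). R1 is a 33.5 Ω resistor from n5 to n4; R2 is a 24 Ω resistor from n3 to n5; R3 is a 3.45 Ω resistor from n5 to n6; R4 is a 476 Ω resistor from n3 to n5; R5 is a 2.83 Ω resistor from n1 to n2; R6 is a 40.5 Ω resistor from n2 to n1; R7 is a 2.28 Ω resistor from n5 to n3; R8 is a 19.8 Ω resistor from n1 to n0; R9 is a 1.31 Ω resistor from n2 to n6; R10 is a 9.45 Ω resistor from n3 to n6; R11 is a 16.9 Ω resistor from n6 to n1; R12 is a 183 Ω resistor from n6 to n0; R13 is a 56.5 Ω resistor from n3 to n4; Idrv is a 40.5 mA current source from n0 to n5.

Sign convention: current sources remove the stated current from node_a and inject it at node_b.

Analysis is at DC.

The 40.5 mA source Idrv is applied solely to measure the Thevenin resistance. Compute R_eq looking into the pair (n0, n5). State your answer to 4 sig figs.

R_eq = 23.09 Ω

MNA unknowns: 6 node voltages V₁..V_6
R1: Y=0.02985 on G[5,4]
R2: Y=0.04167 on G[3,5]
R3: Y=0.2899 on G[5,6]
R4: Y=0.002101 on G[3,5]
R5: Y=0.3534 on G[1,2]
R6: Y=0.02469 on G[2,1]
R7: Y=0.4386 on G[5,3]
R8: Y=0.05051 on G[1,0]
R9: Y=0.7634 on G[2,6]
R10: Y=0.1058 on G[3,6]
R11: Y=0.05917 on G[6,1]
R12: Y=0.005464 on G[6,0]
R13: Y=0.01770 on G[3,4]
Idrv: z[0]−=0.0405, z[5]+=0.0405
solve → V1=0.7123, V2=0.7895, V3=0.9161, V4=0.9280, V5=0.9351, V6=0.8277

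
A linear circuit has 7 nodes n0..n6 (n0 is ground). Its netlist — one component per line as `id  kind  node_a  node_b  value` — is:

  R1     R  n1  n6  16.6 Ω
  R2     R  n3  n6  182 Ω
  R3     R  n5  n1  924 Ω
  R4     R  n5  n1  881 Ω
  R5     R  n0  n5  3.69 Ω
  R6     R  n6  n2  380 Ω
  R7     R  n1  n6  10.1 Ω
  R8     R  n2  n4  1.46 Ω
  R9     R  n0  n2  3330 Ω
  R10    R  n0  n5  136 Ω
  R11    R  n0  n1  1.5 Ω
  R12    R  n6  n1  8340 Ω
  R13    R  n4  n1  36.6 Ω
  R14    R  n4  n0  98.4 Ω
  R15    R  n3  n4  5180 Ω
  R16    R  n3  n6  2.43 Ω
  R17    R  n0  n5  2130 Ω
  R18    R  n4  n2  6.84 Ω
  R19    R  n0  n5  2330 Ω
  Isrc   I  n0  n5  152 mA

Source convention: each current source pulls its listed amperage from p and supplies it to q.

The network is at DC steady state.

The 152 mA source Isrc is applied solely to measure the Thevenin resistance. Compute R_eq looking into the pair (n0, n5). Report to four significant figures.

Element admittances at DC:
  Y(R1) = 0.06024 S between n1,n6
  Y(R2) = 0.005495 S between n3,n6
  Y(R3) = 0.001082 S between n5,n1
  Y(R4) = 0.001135 S between n5,n1
  Y(R5) = 0.2710 S between n0,n5
  Y(R6) = 0.002632 S between n6,n2
  Y(R7) = 0.09901 S between n1,n6
  Y(R8) = 0.6849 S between n2,n4
  Y(R9) = 0.0003003 S between n0,n2
  Y(R10) = 0.007353 S between n0,n5
  Y(R11) = 0.6667 S between n0,n1
  Y(R12) = 0.0001199 S between n6,n1
  Y(R13) = 0.02732 S between n4,n1
  Y(R14) = 0.01016 S between n4,n0
  Y(R15) = 0.0001931 S between n3,n4
  Y(R16) = 0.4115 S between n3,n6
  Y(R17) = 0.0004695 S between n0,n5
  Y(R18) = 0.1462 S between n4,n2
  Y(R19) = 0.0004292 S between n0,n5
  Isrc: injects 0.152 A into n5 (from n0)
Assemble and solve the 6×6 MNA system:
  V(n1)=0.001770  V(n2)=0.001314  V(n3)=0.001762  V(n4)=0.001313  V(n5)=0.5400  V(n6)=0.001762

R_eq = 3.553 Ω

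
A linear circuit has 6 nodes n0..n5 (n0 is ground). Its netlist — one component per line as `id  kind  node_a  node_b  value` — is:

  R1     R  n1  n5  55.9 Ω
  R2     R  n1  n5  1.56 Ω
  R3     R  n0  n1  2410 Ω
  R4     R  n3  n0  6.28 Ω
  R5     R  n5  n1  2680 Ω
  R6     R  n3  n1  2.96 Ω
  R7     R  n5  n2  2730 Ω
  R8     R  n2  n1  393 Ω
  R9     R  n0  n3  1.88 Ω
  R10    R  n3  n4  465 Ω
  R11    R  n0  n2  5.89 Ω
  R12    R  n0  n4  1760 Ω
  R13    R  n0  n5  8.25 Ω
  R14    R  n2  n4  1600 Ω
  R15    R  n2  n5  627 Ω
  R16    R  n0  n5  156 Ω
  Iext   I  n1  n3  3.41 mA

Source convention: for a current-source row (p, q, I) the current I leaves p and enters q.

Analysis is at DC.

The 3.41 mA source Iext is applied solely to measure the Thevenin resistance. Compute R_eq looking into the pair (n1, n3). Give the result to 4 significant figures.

R_eq = 2.306 Ω

MNA unknowns: 5 node voltages V₁..V_5
R1: Y=0.01789 on G[1,5]
R2: Y=0.6410 on G[1,5]
R3: Y=0.0004149 on G[0,1]
R4: Y=0.1592 on G[3,0]
R5: Y=0.0003731 on G[5,1]
R6: Y=0.3378 on G[3,1]
R7: Y=0.0003663 on G[5,2]
R8: Y=0.002545 on G[2,1]
R9: Y=0.5319 on G[0,3]
R10: Y=0.002151 on G[3,4]
R11: Y=0.1698 on G[0,2]
R12: Y=0.0005682 on G[0,4]
R13: Y=0.1212 on G[0,5]
R14: Y=0.0006250 on G[2,4]
R15: Y=0.001595 on G[2,5]
R16: Y=0.006410 on G[0,5]
Iext: z[1]−=0.00341, z[3]+=0.00341
solve → V1=-0.006776, V2=-0.0001597, V3=0.001088, V4=0.0006702, V5=-0.005663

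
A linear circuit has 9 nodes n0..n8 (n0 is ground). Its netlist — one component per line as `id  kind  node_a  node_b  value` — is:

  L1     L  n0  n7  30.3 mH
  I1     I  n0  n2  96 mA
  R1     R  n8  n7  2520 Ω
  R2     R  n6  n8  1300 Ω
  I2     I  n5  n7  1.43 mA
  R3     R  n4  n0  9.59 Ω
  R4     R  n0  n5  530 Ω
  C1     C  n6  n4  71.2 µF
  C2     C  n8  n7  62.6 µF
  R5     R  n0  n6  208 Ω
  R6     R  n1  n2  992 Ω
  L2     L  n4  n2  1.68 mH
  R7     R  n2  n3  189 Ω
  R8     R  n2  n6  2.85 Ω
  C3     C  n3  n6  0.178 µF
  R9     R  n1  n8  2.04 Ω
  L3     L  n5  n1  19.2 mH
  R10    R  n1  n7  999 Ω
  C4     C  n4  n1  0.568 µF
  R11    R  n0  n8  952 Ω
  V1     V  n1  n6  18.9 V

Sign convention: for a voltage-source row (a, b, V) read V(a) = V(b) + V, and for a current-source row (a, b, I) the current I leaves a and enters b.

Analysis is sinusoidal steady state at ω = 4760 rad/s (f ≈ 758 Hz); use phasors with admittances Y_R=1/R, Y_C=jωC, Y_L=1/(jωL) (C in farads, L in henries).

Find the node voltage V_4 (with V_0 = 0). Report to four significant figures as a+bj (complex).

0.2311+1.292j V

MNA unknowns: 8 node voltages V₁..V_8 plus 1 source current (V1)
L1: Y=0.000-0.006933j on G[0,7]
I1: z[0]−=0.096, z[2]+=0.096
R1: Y=0.0003968+0.000j on G[8,7]
R2: Y=0.0007692+0.000j on G[6,8]
I2: z[5]−=0.00143, z[7]+=0.00143
R3: Y=0.1043+0.000j on G[4,0]
R4: Y=0.001887+0.000j on G[0,5]
C1: Y=0.000+0.3389j on G[6,4]
C2: Y=0.000+0.2980j on G[8,7]
R5: Y=0.004808+0.000j on G[0,6]
R6: Y=0.001008+0.000j on G[1,2]
L2: Y=0.000-0.1251j on G[4,2]
R7: Y=0.005291+0.000j on G[2,3]
R8: Y=0.3509+0.000j on G[2,6]
C3: Y=0.000+0.0008473j on G[3,6]
R9: Y=0.4902+0.000j on G[1,8]
L3: Y=0.000-0.01094j on G[5,1]
R10: Y=0.001001+0.000j on G[1,7]
C4: Y=0.000+0.002704j on G[4,1]
R11: Y=0.001050+0.000j on G[0,8]
V1: row V1−V6=18.9, i_V1 at 1,6
solve → V1=19.64+1.331j, V2=0.9658+1.591j, V3=1.001+1.550j, V4=0.2311+1.292j, V5=19.28-2.124j, V6=0.7448+1.331j, V7=20.02+1.645j, V8=19.55+1.610j
aux → i_V1=-0.1015+0.08866j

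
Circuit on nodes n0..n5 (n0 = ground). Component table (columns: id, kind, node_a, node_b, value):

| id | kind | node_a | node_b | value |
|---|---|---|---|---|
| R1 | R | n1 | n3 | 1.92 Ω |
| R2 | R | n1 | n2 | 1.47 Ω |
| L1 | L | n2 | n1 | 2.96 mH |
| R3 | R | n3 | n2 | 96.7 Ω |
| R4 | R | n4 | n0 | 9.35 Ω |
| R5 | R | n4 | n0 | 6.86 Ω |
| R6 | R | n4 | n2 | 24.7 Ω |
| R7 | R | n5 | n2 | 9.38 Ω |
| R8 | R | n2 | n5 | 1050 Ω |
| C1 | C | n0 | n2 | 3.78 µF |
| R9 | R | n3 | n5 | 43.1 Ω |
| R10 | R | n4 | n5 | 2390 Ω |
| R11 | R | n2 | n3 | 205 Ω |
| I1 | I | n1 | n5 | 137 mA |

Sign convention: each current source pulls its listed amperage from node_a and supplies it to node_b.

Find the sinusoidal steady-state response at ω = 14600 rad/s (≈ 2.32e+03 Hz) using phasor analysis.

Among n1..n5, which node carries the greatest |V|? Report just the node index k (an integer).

5

MNA unknowns: 5 node voltages V₁..V_5
R1: Y=0.5208+0.000j on G[1,3]
R2: Y=0.6803+0.000j on G[1,2]
L1: Y=0.000-0.02314j on G[2,1]
R3: Y=0.01034+0.000j on G[3,2]
R4: Y=0.1070+0.000j on G[4,0]
R5: Y=0.1458+0.000j on G[4,0]
R6: Y=0.04049+0.000j on G[4,2]
R7: Y=0.1066+0.000j on G[5,2]
R8: Y=0.0009524+0.000j on G[2,5]
C1: Y=0.000+0.05519j on G[0,2]
R9: Y=0.02320+0.000j on G[3,5]
R10: Y=0.0004184+0.000j on G[4,5]
R11: Y=0.004878+0.000j on G[2,3]
I1: z[1]−=0.137, z[5]+=0.137
solve → V1=-0.1632-0.0004450j, V2=-0.003030+0.004759j, V3=-0.1097-0.0001239j, V4=0.001039+0.0006617j, V5=1.022+0.003882j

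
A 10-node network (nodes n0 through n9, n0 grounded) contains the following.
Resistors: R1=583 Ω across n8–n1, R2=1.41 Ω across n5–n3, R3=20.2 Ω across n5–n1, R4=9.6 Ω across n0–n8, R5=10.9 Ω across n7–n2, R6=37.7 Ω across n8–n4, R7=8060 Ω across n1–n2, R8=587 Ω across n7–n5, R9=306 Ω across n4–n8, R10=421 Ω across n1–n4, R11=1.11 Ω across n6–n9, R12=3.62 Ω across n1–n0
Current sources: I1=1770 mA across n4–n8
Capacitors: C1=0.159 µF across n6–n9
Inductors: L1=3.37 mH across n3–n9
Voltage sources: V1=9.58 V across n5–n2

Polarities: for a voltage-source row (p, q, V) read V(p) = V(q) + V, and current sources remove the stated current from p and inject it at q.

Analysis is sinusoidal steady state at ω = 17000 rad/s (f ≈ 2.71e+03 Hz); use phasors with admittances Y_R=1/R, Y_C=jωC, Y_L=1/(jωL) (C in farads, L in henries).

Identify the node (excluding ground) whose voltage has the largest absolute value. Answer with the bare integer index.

4

Apply KCL at each of the 9 non-ground nodes and solve the resulting linear system.
Node n1: branches {R1, R3, R7, R10, R12} → V_1 = -0.4498+0.000j
Node n2: branches {R5, R7, V1} → V_2 = -10.01+0.000j
Node n3: branches {R2, L1} → V_3 = -0.4259+0.000j
Node n4: branches {R6, I1, R9, R10} → V_4 = -53.95+0.000j
Node n5: branches {R2, R3, R8, V1} → V_5 = -0.4259+0.000j
Node n6: branches {C1, R11} → V_6 = -0.4259+0.000j
Node n7: branches {R5, R8} → V_7 = -9.831+0.000j
Node n8: branches {R1, R4, R6, I1, R9} → V_8 = 1.193+0.000j
Node n9: branches {C1, L1, R11} → V_9 = -0.4259+0.000j
Source currents: i(V1)=-0.01721+0.000j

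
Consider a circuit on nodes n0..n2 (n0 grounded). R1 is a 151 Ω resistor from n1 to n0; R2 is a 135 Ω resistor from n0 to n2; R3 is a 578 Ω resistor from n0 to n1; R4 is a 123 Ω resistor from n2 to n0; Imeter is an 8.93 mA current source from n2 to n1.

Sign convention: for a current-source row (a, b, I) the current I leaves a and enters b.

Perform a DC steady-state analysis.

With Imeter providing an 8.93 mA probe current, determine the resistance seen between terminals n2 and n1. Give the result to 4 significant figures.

R_eq = 184.1 Ω

Element admittances at DC:
  Y(R1) = 0.006623 S between n1,n0
  Y(R2) = 0.007407 S between n0,n2
  Y(R3) = 0.001730 S between n0,n1
  Y(R4) = 0.008130 S between n2,n0
  Imeter: injects 0.00893 A into n1 (from n2)
Assemble and solve the 2×2 MNA system:
  V(n1)=1.069  V(n2)=-0.5747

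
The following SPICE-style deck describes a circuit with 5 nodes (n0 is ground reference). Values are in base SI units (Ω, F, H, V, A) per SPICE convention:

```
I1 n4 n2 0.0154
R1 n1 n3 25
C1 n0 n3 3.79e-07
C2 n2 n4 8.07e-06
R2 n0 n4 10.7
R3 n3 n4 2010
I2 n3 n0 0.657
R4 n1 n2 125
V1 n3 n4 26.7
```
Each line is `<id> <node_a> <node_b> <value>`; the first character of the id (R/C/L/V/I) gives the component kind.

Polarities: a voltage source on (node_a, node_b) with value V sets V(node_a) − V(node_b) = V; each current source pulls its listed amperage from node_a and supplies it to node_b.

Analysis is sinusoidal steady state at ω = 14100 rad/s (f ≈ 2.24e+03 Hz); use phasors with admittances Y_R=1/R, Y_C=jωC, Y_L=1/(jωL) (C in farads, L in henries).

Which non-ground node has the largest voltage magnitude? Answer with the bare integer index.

Apply KCL at each of the 4 non-ground nodes and solve the resulting linear system.
Node n1: branches {R1, R4} → V_1 = 15.17-1.403j
Node n2: branches {I1, C2, R4} → V_2 = -6.995-2.815j
Node n3: branches {R1, C1, R3, I2, V1} → V_3 = 19.61-1.121j
Node n4: branches {I1, C2, R2, R3, V1} → V_4 = -7.094-1.121j
Source currents: i(V1)=-0.8536-0.1161j

3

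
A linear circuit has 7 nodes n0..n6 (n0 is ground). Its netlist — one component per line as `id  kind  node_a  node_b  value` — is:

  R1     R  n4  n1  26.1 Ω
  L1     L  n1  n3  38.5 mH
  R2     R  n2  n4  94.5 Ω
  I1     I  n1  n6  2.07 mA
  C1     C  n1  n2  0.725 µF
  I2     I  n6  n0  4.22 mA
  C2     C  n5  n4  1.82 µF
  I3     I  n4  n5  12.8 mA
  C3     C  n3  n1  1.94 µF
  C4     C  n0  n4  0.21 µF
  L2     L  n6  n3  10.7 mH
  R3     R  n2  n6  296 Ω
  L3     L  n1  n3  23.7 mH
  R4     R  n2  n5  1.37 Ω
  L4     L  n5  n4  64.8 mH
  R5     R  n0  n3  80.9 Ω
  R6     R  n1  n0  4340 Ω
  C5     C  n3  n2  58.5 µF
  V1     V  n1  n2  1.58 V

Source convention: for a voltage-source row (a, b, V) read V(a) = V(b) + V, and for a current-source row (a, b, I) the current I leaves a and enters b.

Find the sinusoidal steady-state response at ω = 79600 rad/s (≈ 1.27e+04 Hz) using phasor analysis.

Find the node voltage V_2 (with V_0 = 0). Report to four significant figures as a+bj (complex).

-0.3840+0.2722j V

Apply KCL at each of the 6 non-ground nodes and solve the resulting linear system.
Node n1: branches {R1, L1, I1, C1, C3, L3, R6, V1} → V_1 = 1.196+0.2722j
Node n2: branches {R2, C1, R3, R4, C5, V1} → V_2 = -0.3840+0.2722j
Node n3: branches {L1, C3, L2, L3, R5, C5} → V_3 = -0.3341+0.2714j
Node n4: branches {R1, R2, C2, I3, C4, L4} → V_4 = -0.2044+0.02185j
Node n5: branches {C2, I3, R4, L4} → V_5 = -0.3126+0.2936j
Node n6: branches {I1, I2, L2, R3} → V_6 = -0.9467+0.05928j
Source currents: i(V1)=-0.05588-0.3358j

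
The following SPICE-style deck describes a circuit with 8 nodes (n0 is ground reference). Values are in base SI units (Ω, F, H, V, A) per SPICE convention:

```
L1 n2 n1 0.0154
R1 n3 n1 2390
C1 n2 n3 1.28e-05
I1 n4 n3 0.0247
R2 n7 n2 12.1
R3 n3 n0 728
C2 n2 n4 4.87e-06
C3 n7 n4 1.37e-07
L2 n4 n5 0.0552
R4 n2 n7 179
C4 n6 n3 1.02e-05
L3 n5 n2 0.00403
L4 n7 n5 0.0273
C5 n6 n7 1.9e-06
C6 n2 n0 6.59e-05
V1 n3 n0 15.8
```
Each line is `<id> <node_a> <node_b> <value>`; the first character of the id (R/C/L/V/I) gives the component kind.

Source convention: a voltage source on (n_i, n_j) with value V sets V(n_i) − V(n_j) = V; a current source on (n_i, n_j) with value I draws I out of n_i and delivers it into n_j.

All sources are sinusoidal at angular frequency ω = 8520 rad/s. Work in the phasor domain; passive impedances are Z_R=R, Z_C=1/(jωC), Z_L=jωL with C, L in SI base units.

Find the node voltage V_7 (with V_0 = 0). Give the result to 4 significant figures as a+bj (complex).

MNA unknowns: 7 node voltages V₁..V_7 plus 1 source current (V1)
L1: Y=0.000-0.007621j on G[2,1]
R1: Y=0.0004184+0.000j on G[3,1]
C1: Y=0.000+0.1091j on G[2,3]
I1: z[4]−=0.0247, z[3]+=0.0247
R2: Y=0.08264+0.000j on G[7,2]
R3: Y=0.001374+0.000j on G[3,0]
C2: Y=0.000+0.04149j on G[2,4]
C3: Y=0.000+0.001167j on G[7,4]
L2: Y=0.000-0.002126j on G[4,5]
R4: Y=0.005587+0.000j on G[2,7]
C4: Y=0.000+0.08690j on G[6,3]
L3: Y=0.000-0.02912j on G[5,2]
L4: Y=0.000-0.004299j on G[7,5]
C5: Y=0.000+0.01619j on G[6,7]
C6: Y=0.000+0.5615j on G[2,0]
V1: row V3−V0=15.8, i_V1 at 3,0
solve → V1=2.867+0.6988j, V2=2.828-0.01123j, V3=15.80+0.000j, V4=2.834+0.6405j, V5=2.858+0.2668j, V6=13.80+0.3086j, V7=3.067+1.965j
aux → i_V1=-0.02801-1.588j

3.067+1.965j V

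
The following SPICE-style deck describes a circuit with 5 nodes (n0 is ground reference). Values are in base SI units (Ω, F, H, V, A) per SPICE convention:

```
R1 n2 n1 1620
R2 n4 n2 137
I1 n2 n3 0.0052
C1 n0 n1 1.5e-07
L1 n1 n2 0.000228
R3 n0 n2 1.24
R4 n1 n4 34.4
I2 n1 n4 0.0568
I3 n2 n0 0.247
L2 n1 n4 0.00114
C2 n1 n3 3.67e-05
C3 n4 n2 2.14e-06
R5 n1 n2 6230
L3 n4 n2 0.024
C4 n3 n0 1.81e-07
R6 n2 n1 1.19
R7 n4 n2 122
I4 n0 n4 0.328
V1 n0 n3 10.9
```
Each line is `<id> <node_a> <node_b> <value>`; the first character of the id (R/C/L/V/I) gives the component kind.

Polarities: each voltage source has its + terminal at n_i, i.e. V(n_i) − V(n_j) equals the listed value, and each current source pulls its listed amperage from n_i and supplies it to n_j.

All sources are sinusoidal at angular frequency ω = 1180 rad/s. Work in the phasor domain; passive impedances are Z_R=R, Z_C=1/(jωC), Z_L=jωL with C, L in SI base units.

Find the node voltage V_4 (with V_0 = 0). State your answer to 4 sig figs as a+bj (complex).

0.2276-0.06194j V

MNA unknowns: 4 node voltages V₁..V_4 plus 1 source current (V1)
R1: Y=0.0006173+0.000j on G[2,1]
R2: Y=0.007299+0.000j on G[4,2]
I1: z[2]−=0.0052, z[3]+=0.0052
C1: Y=0.000+0.0001770j on G[0,1]
L1: Y=0.000-3.717j on G[1,2]
R3: Y=0.8065+0.000j on G[0,2]
R4: Y=0.02907+0.000j on G[1,4]
I2: z[1]−=0.0568, z[4]+=0.0568
I3: z[2]−=0.247, z[0]+=0.247
L2: Y=0.000-0.7434j on G[1,4]
C2: Y=0.000+0.04331j on G[1,3]
C3: Y=0.000+0.002525j on G[4,2]
R5: Y=0.0001605+0.000j on G[1,2]
L3: Y=0.000-0.03531j on G[4,2]
C4: Y=0.000+0.0002136j on G[3,0]
R6: Y=0.8403+0.000j on G[2,1]
R7: Y=0.008197+0.000j on G[4,2]
I4: z[0]−=0.328, z[4]+=0.328
V1: row V0−V3=10.9, i_V1 at 0,3
solve → V1=0.2045-0.5517j, V2=0.06424-0.5964j, V3=-10.90+0.000j, V4=0.2276-0.06194j
aux → i_V1=-0.02909-0.4832j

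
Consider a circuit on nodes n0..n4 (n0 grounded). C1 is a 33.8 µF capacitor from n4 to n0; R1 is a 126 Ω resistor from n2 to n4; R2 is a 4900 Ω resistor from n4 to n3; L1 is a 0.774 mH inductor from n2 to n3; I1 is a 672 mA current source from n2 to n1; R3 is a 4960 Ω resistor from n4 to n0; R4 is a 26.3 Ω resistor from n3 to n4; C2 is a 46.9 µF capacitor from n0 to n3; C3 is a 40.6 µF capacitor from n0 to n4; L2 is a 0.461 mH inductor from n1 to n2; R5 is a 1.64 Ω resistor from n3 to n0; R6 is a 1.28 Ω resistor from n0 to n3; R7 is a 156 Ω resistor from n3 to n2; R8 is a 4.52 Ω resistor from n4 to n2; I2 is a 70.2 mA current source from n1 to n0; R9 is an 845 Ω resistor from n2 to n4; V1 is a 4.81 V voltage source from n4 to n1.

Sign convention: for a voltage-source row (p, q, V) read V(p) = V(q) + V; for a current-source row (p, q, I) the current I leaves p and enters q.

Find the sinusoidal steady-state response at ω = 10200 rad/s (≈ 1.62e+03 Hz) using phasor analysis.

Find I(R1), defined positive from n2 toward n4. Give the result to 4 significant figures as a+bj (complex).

MNA unknowns: 4 node voltages V₁..V_4 plus 1 source current (V1)
C1: Y=0.000+0.3448j on G[4,0]
R1: Y=0.007937+0.000j on G[2,4]
R2: Y=0.0002041+0.000j on G[4,3]
L1: Y=0.000-0.1267j on G[2,3]
I1: z[2]−=0.672, z[1]+=0.672
R3: Y=0.0002016+0.000j on G[4,0]
R4: Y=0.03802+0.000j on G[3,4]
C2: Y=0.000+0.4784j on G[0,3]
C3: Y=0.000+0.4141j on G[0,4]
L2: Y=0.000-0.2127j on G[1,2]
R5: Y=0.6098+0.000j on G[3,0]
R6: Y=0.7812+0.000j on G[0,3]
R7: Y=0.006410+0.000j on G[3,2]
R8: Y=0.2212+0.000j on G[4,2]
I2: z[1]−=0.0702, z[0]+=0.0702
R9: Y=0.001183+0.000j on G[2,4]
V1: row V4−V1=4.81, i_V1 at 4,1
solve → V1=-5.352-0.002519j, V2=-3.300+0.05842j, V3=0.04469+0.2804j, V4=-0.5422-0.002519j
aux → i_V1=-0.6148+0.4363j

-0.02189+0.0004836j A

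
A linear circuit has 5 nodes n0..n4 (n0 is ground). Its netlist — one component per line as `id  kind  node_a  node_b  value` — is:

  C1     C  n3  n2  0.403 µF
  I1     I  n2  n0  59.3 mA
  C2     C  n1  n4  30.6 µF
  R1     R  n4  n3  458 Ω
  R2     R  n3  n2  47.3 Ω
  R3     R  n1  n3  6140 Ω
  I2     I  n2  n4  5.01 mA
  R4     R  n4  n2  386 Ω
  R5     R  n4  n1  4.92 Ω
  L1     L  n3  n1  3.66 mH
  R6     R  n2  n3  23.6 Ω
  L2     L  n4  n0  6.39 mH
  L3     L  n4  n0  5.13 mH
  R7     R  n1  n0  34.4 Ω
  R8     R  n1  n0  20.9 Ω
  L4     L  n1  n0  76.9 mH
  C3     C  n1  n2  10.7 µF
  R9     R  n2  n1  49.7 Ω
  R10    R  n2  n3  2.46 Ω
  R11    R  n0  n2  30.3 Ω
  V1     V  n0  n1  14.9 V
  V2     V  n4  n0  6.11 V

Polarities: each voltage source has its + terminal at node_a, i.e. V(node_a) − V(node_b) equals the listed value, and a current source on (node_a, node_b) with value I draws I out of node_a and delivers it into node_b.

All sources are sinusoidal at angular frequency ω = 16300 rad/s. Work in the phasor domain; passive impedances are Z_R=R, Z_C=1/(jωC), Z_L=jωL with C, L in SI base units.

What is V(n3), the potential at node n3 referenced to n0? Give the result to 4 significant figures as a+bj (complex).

-13.61-2.876j V

MNA unknowns: 4 node voltages V₁..V_4 plus 2 source currents (V1, V2)
C1: Y=0.000+0.006569j on G[3,2]
I1: z[2]−=0.0593, z[0]+=0.0593
C2: Y=0.000+0.4988j on G[1,4]
R1: Y=0.002183+0.000j on G[4,3]
R2: Y=0.02114+0.000j on G[3,2]
R3: Y=0.0001629+0.000j on G[1,3]
I2: z[2]−=0.00501, z[4]+=0.00501
R4: Y=0.002591+0.000j on G[4,2]
R5: Y=0.2033+0.000j on G[4,1]
L1: Y=0.000-0.01676j on G[3,1]
R6: Y=0.04237+0.000j on G[2,3]
L2: Y=0.000-0.009601j on G[4,0]
L3: Y=0.000-0.01196j on G[4,0]
R7: Y=0.02907+0.000j on G[1,0]
R8: Y=0.04785+0.000j on G[1,0]
L4: Y=0.000-0.0007978j on G[1,0]
C3: Y=0.000+0.1744j on G[1,2]
R9: Y=0.02012+0.000j on G[2,1]
R10: Y=0.4065+0.000j on G[2,3]
R11: Y=0.03300+0.000j on G[0,2]
V1: row V0−V1=14.9, i_V1 at 0,1
V2: row V4−V0=6.11, i_V2 at 4,0
solve → V1=-14.90+0.000j, V2=-13.80-2.933j, V3=-13.61-2.876j, V4=6.110+0.000j
aux → i_V1=-5.902-10.58j, i_V2=-4.360-10.36j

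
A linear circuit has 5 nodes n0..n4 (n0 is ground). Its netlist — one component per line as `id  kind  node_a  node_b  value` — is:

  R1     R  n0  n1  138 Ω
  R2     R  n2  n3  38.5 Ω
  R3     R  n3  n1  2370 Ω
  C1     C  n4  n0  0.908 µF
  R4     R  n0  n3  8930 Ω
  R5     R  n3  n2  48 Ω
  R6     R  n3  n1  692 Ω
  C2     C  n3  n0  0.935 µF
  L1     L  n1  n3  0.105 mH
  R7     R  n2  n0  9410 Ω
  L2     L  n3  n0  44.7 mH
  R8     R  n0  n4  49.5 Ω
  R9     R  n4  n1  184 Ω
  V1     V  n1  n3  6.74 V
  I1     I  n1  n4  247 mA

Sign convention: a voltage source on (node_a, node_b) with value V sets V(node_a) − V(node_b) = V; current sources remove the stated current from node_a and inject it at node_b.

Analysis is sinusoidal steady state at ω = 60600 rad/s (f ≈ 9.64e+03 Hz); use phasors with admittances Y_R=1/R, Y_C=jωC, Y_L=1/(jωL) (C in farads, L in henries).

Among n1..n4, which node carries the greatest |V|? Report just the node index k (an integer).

1

MNA unknowns: 4 node voltages V₁..V_4 plus 1 source current (V1)
R1: Y=0.007246+0.000j on G[0,1]
R2: Y=0.02597+0.000j on G[2,3]
R3: Y=0.0004219+0.000j on G[3,1]
C1: Y=0.000+0.05502j on G[4,0]
R4: Y=0.0001120+0.000j on G[0,3]
R5: Y=0.02083+0.000j on G[3,2]
R6: Y=0.001445+0.000j on G[3,1]
C2: Y=0.000+0.05666j on G[3,0]
L1: Y=0.000-0.1572j on G[1,3]
R7: Y=0.0001063+0.000j on G[2,0]
L2: Y=0.000-0.0003692j on G[3,0]
R8: Y=0.02020+0.000j on G[0,4]
R9: Y=0.005435+0.000j on G[4,1]
V1: row V1−V3=6.74, i_V1 at 1,3
I1: z[1]−=0.247, z[4]+=0.247
solve → V1=5.145+5.314j, V2=-1.591+5.302j, V3=-1.595+5.314j, V4=2.344-3.905j
aux → i_V1=-0.3121+0.9706j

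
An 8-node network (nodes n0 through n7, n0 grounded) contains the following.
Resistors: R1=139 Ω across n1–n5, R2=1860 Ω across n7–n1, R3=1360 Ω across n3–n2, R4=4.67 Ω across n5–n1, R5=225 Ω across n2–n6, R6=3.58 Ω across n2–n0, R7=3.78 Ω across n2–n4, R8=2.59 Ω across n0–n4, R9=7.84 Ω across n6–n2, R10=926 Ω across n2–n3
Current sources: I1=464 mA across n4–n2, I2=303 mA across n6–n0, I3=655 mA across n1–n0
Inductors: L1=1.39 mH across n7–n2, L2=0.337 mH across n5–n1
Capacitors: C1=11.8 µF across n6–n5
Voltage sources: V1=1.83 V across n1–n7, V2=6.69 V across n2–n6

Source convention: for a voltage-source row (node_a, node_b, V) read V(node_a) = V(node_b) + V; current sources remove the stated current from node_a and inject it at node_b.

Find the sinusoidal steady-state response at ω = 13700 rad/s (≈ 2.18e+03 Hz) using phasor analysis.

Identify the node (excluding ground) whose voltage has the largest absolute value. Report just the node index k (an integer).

Apply KCL at each of the 7 non-ground nodes and solve the resulting linear system.
Node n1: branches {R1, R2, R4, I3, L2, V1} → V_1 = -12.57+1.281j
Node n2: branches {I1, R3, R5, R6, R7, L1, R9, R10, V2} → V_2 = -1.565+0.000j
Node n3: branches {R3, R10} → V_3 = -1.565+0.000j
Node n4: branches {I1, R7, R8} → V_4 = -1.349+0.000j
Node n5: branches {R1, R4, L2, C1} → V_5 = -12.42+4.468j
Node n6: branches {R5, I2, R9, C1, V2} → V_6 = -8.255+0.000j
Node n7: branches {R2, L1, V1} → V_7 = -14.40+1.281j
Source currents: i(V1)=0.06630+0.6739j, i(V2)=0.1422+0.6739j

7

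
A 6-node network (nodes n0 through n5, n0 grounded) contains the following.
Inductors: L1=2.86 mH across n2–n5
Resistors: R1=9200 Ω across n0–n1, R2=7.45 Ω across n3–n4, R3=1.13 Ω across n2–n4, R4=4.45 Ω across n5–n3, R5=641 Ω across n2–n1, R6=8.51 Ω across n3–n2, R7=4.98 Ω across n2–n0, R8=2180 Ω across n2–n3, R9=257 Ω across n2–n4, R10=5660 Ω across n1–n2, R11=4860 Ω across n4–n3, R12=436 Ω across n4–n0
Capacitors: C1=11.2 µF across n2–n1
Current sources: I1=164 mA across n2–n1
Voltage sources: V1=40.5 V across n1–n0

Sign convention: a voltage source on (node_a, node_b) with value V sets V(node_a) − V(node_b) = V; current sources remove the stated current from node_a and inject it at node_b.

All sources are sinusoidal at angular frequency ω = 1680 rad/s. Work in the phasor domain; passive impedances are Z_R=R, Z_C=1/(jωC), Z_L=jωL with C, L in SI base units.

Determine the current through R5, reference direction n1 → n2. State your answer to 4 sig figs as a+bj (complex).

0.06336-0.005821j A

Element admittances at ω=1680 rad/s:
  Y(L1) = 0.000-0.2081j S between n2,n5
  Y(R1) = 0.0001087+0.000j S between n0,n1
  Y(R2) = 0.1342+0.000j S between n3,n4
  Y(R3) = 0.8850+0.000j S between n2,n4
  Y(R4) = 0.2247+0.000j S between n5,n3
  Y(R5) = 0.001560+0.000j S between n2,n1
  Y(R6) = 0.1175+0.000j S between n3,n2
  Y(R7) = 0.2008+0.000j S between n2,n0
  Y(R8) = 0.0004587+0.000j S between n2,n3
  Y(C1) = 0.000+0.01882j S between n2,n1
  Y(R9) = 0.003891+0.000j S between n2,n4
  Y(R10) = 0.0001767+0.000j S between n1,n2
  Y(R11) = 0.0002058+0.000j S between n4,n3
  I1: injects 0.164 A into n1 (from n2)
  Y(R12) = 0.002294+0.000j S between n4,n0
  V1: constraint V(n1)−V(n0) = 40.5
Assemble and solve the 6×6 MNA system:
  V(n1)=40.50+0.000j  V(n2)=-0.1145+3.731j  V(n3)=-0.1135+3.728j  V(n4)=-0.1141+3.722j  V(n5)=-0.1125+3.730j
  i(V1)=0.01886-0.7577j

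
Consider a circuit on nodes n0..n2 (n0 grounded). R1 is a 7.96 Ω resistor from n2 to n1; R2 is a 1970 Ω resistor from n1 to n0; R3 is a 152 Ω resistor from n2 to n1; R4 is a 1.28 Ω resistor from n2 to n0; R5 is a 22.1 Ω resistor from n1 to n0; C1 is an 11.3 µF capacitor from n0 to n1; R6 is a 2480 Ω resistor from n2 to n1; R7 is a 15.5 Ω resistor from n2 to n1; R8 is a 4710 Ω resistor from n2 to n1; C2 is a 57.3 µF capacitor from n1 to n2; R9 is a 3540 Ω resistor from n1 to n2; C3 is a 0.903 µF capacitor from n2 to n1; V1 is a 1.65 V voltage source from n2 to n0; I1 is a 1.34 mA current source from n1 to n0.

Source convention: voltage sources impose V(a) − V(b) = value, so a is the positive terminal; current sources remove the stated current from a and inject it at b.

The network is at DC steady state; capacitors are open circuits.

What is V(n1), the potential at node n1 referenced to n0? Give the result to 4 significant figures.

1.334 V

Element admittances at DC:
  Y(R1) = 0.1256 S between n2,n1
  Y(R2) = 0.0005076 S between n1,n0
  Y(R3) = 0.006579 S between n2,n1
  Y(R4) = 0.7812 S between n2,n0
  Y(R5) = 0.04525 S between n1,n0
  Y(C1) = 0.000 S between n0,n1
  Y(R6) = 0.0004032 S between n2,n1
  Y(R7) = 0.06452 S between n2,n1
  Y(R8) = 0.0002123 S between n2,n1
  Y(C2) = 0.000 S between n1,n2
  Y(R9) = 0.0002825 S between n1,n2
  Y(C3) = 0.000 S between n2,n1
  V1: constraint V(n2)−V(n0) = 1.65
  I1: injects 0.00134 A into n0 (from n1)
Assemble and solve the 3×3 MNA system:
  V(n1)=1.334  V(n2)=1.650
  i(V1)=-1.351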